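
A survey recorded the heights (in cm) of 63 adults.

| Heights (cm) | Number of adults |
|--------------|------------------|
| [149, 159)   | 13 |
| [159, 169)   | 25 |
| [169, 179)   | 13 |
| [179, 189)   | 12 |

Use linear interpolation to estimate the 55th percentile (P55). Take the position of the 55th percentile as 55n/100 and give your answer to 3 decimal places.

167.660

Cumulative frequencies: 13, 38, 51, 63
n = 63; position = 55n/100 = 34.65.
This falls in the class [159, 169): L = 159, F = 13, f = 25, h = 10.
55th percentile ≈ 159 + ((34.65 − 13) / 25) × 10 = 167.6600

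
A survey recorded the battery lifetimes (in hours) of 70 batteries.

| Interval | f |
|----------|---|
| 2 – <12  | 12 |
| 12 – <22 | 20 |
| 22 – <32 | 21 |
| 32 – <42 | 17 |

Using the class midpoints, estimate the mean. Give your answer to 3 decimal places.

Midpoints: 7, 17, 27, 37
Σfm = 12×7 + 20×17 + 21×27 + 17×37 = 1620
n = Σf = 70
Mean = 1620 / 70 = 23.1429

23.143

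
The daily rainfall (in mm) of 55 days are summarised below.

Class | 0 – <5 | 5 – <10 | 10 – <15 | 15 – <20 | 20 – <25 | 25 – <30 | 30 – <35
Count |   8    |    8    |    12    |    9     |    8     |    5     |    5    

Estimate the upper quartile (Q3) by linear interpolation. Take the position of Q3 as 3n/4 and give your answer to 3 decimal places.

Cumulative frequencies: 8, 16, 28, 37, 45, 50, 55
n = 55; position = 3n/4 = 41.25.
This falls in the class 20 – <25: L = 20, F = 37, f = 8, h = 5.
Upper quartile ≈ 20 + ((41.25 − 37) / 8) × 5 = 22.6562

22.656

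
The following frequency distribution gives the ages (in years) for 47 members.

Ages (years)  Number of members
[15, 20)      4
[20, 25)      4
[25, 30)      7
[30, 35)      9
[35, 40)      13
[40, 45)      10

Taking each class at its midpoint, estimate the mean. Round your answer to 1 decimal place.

Midpoints: 17.5, 22.5, 27.5, 32.5, 37.5, 42.5
Σfm = 4×17.5 + 4×22.5 + 7×27.5 + 9×32.5 + 13×37.5 + 10×42.5 = 1557.5
n = Σf = 47
Mean = 1557.5 / 47 = 33.1383

33.1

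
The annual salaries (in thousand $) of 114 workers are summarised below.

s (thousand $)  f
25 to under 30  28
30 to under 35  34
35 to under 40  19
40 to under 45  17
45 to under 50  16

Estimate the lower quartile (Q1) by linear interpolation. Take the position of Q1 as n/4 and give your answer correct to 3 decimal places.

Cumulative frequencies: 28, 62, 81, 98, 114
n = 114; position = n/4 = 28.5.
This falls in the class 30 to under 35: L = 30, F = 28, f = 34, h = 5.
Lower quartile ≈ 30 + ((28.5 − 28) / 34) × 5 = 30.0735

30.074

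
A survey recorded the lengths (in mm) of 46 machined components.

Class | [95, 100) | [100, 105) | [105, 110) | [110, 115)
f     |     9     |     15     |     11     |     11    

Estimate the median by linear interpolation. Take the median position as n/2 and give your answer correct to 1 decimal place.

Cumulative frequencies: 9, 24, 35, 46
n = 46; position = n/2 = 23.
This falls in the class [100, 105): L = 100, F = 9, f = 15, h = 5.
Median ≈ 100 + ((23 − 9) / 15) × 5 = 104.6667

104.7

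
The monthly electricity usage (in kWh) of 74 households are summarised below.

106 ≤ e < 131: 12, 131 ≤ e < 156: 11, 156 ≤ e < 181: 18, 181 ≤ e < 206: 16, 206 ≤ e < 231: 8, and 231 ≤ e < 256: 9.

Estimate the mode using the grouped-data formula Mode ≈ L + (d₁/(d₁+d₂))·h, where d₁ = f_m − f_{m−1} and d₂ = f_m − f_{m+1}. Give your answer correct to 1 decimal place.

175.4

Modal class: 156 ≤ e < 181 (highest frequency 18).
d₁ = 18 − 11 = 7, d₂ = 18 − 16 = 2
Mode ≈ 156 + (7/(7+2)) × 25 = 156 + 19.4444 = 175.4444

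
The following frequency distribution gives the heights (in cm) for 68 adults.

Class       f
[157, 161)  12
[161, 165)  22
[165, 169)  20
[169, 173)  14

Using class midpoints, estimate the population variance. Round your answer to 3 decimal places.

Midpoints: 159, 163, 167, 171
n = 68, Σfm = 11228, mean = 165.1176
Σfm² = 1855044
Σf(m − x̄)² = Σfm² − (Σfm)²/n = 1855044 − 11228²/68 = 1103.0588
Population variance = 1103.0588 / 68 = 16.2215

16.221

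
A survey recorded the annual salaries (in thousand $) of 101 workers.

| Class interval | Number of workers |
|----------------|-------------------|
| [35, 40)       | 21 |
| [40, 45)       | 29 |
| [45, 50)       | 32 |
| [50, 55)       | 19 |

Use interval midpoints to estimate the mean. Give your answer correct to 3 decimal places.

Midpoints: 37.5, 42.5, 47.5, 52.5
Σfm = 21×37.5 + 29×42.5 + 32×47.5 + 19×52.5 = 4537.5
n = Σf = 101
Mean = 4537.5 / 101 = 44.9257

44.926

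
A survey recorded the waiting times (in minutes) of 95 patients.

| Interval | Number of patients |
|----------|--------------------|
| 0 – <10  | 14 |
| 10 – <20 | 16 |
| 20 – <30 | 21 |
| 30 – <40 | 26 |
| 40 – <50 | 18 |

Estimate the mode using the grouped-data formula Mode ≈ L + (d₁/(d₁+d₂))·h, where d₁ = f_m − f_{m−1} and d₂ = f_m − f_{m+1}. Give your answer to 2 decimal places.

Modal class: 30 – <40 (highest frequency 26).
d₁ = 26 − 21 = 5, d₂ = 26 − 18 = 8
Mode ≈ 30 + (5/(5+8)) × 10 = 30 + 3.8462 = 33.8462

33.85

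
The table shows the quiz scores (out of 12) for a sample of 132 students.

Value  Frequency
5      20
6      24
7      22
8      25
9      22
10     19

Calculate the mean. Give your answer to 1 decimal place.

7.5

Values: 5, 6, 7, 8, 9, 10
Σfx = 20×5 + 24×6 + 22×7 + 25×8 + 22×9 + 19×10 = 986
n = Σf = 132
Mean = 986 / 132 = 7.4697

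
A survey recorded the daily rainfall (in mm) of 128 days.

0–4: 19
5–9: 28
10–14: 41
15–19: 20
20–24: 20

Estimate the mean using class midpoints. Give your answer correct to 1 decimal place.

11.8

Midpoints: 2, 7, 12, 17, 22
Σfm = 19×2 + 28×7 + 41×12 + 20×17 + 20×22 = 1506
n = Σf = 128
Mean = 1506 / 128 = 11.7656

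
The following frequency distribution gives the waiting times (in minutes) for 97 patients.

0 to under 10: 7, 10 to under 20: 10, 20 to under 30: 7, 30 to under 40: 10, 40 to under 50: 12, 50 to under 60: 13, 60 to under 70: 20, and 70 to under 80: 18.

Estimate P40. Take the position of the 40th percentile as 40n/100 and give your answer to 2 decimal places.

44.00

Cumulative frequencies: 7, 17, 24, 34, 46, 59, 79, 97
n = 97; position = 40n/100 = 38.8.
This falls in the class 40 to under 50: L = 40, F = 34, f = 12, h = 10.
40th percentile ≈ 40 + ((38.8 − 34) / 12) × 10 = 44.0000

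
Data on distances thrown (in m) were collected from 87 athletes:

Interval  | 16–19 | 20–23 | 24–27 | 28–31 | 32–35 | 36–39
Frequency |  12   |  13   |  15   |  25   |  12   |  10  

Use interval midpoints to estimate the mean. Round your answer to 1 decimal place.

Midpoints: 17.5, 21.5, 25.5, 29.5, 33.5, 37.5
Σfm = 12×17.5 + 13×21.5 + 15×25.5 + 25×29.5 + 12×33.5 + 10×37.5 = 2386.5
n = Σf = 87
Mean = 2386.5 / 87 = 27.4310

27.4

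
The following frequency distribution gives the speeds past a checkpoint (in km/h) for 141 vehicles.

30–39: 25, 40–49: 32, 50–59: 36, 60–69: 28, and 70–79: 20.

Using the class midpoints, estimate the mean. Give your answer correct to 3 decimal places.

Midpoints: 34.5, 44.5, 54.5, 64.5, 74.5
Σfm = 25×34.5 + 32×44.5 + 36×54.5 + 28×64.5 + 20×74.5 = 7544.5
n = Σf = 141
Mean = 7544.5 / 141 = 53.5071

53.507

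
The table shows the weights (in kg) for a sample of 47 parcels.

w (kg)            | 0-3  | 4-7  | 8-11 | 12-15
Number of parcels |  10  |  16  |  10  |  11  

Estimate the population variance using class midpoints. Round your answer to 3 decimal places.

Midpoints: 1.5, 5.5, 9.5, 13.5
n = 47, Σfm = 346.5, mean = 7.3723
Σfm² = 3413.75
Σf(m − x̄)² = Σfm² − (Σfm)²/n = 3413.75 − 346.5²/47 = 859.2340
Population variance = 859.2340 / 47 = 18.2816

18.282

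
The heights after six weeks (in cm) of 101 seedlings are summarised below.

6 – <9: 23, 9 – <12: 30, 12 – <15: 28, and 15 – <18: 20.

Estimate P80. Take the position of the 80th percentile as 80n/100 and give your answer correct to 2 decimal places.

Cumulative frequencies: 23, 53, 81, 101
n = 101; position = 80n/100 = 80.8.
This falls in the class 12 – <15: L = 12, F = 53, f = 28, h = 3.
80th percentile ≈ 12 + ((80.8 − 53) / 28) × 3 = 14.9786

14.98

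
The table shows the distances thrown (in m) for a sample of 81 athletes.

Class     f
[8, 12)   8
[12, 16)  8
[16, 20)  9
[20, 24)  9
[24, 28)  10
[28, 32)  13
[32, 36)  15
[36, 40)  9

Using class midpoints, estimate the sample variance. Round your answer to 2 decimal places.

Midpoints: 10, 14, 18, 22, 26, 30, 34, 38
n = 81, Σfm = 2054, mean = 25.3580
Σfm² = 58436
Σf(m − x̄)² = Σfm² − (Σfm)²/n = 58436 − 2054²/81 = 6350.6173
Sample variance = 6350.6173 / 80 = 79.3827

79.38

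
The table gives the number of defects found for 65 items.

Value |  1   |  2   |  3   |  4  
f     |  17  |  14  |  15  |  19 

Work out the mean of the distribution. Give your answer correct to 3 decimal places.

2.554

Values: 1, 2, 3, 4
Σfx = 17×1 + 14×2 + 15×3 + 19×4 = 166
n = Σf = 65
Mean = 166 / 65 = 2.5538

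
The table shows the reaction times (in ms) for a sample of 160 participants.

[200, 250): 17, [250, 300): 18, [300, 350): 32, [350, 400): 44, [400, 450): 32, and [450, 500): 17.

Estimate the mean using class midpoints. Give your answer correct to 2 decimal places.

Midpoints: 225, 275, 325, 375, 425, 475
Σfm = 17×225 + 18×275 + 32×325 + 44×375 + 32×425 + 17×475 = 57350
n = Σf = 160
Mean = 57350 / 160 = 358.4375

358.44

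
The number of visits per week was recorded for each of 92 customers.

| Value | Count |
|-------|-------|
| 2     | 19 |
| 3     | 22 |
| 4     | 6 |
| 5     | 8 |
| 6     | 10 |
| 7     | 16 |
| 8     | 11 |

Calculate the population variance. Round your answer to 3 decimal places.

4.640

Values: 2, 3, 4, 5, 6, 7, 8
n = 92, Σfx = 428, mean = 4.6522
Σfx² = 2418
Σf(x − x̄)² = Σfx² − (Σfx)²/n = 2418 − 428²/92 = 426.8696
Population variance = 426.8696 / 92 = 4.6399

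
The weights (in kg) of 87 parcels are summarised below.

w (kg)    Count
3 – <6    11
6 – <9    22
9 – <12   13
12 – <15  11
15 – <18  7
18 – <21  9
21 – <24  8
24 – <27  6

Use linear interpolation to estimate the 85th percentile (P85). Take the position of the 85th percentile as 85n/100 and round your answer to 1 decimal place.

Cumulative frequencies: 11, 33, 46, 57, 64, 73, 81, 87
n = 87; position = 85n/100 = 73.95.
This falls in the class 21 – <24: L = 21, F = 73, f = 8, h = 3.
85th percentile ≈ 21 + ((73.95 − 73) / 8) × 3 = 21.3562

21.4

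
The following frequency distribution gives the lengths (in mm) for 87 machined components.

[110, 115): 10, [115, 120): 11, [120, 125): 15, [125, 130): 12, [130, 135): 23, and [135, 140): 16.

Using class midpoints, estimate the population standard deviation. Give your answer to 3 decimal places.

8.206

Midpoints: 112.5, 117.5, 122.5, 127.5, 132.5, 137.5
n = 87, Σfm = 11032.5, mean = 126.8103
Σfm² = 1404893.75
Σf(m − x̄)² = Σfm² − (Σfm)²/n = 1404893.75 − 11032.5²/87 = 5858.6207
Population variance = 5858.6207 / 87 = 67.3405
Standard deviation = √67.3405 = 8.2061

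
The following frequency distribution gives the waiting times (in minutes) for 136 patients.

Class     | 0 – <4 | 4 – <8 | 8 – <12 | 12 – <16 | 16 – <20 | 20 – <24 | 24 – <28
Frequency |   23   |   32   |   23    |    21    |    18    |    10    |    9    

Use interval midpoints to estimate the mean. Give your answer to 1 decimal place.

Midpoints: 2, 6, 10, 14, 18, 22, 26
Σfm = 23×2 + 32×6 + 23×10 + 21×14 + 18×18 + 10×22 + 9×26 = 1540
n = Σf = 136
Mean = 1540 / 136 = 11.3235

11.3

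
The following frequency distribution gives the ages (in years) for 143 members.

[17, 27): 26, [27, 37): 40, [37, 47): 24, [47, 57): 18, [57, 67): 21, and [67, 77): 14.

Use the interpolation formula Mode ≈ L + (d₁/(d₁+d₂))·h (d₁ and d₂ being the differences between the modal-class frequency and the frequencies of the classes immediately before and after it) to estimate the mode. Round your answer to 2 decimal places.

Modal class: [27, 37) (highest frequency 40).
d₁ = 40 − 26 = 14, d₂ = 40 − 24 = 16
Mode ≈ 27 + (14/(14+16)) × 10 = 27 + 4.6667 = 31.6667

31.67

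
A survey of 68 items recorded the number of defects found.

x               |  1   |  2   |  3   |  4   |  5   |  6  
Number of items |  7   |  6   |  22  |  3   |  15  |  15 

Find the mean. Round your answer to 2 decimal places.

3.85

Values: 1, 2, 3, 4, 5, 6
Σfx = 7×1 + 6×2 + 22×3 + 3×4 + 15×5 + 15×6 = 262
n = Σf = 68
Mean = 262 / 68 = 3.8529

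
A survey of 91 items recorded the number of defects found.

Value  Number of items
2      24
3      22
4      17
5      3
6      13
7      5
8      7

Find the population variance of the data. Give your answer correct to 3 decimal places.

3.626

Values: 2, 3, 4, 5, 6, 7, 8
n = 91, Σfx = 366, mean = 4.0220
Σfx² = 1802
Σf(x − x̄)² = Σfx² − (Σfx)²/n = 1802 − 366²/91 = 329.9560
Population variance = 329.9560 / 91 = 3.6259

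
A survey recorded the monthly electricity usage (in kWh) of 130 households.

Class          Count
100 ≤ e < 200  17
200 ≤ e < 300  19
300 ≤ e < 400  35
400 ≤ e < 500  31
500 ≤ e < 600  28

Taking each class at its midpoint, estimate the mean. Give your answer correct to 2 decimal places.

Midpoints: 150, 250, 350, 450, 550
Σfm = 17×150 + 19×250 + 35×350 + 31×450 + 28×550 = 48900
n = Σf = 130
Mean = 48900 / 130 = 376.1538

376.15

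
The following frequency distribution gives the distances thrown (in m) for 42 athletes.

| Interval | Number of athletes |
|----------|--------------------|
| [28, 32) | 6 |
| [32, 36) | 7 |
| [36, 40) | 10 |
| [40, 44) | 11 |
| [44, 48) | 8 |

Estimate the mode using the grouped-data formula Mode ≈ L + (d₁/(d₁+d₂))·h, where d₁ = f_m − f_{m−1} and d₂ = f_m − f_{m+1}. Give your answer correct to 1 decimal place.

41.0

Modal class: [40, 44) (highest frequency 11).
d₁ = 11 − 10 = 1, d₂ = 11 − 8 = 3
Mode ≈ 40 + (1/(1+3)) × 4 = 40 + 1.0000 = 41.0000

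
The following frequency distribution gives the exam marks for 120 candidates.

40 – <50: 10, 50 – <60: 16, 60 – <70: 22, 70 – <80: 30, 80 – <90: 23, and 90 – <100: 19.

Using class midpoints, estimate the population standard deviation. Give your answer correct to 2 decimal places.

Midpoints: 45, 55, 65, 75, 85, 95
n = 120, Σfm = 8770, mean = 73.0833
Σfm² = 668000
Σf(m − x̄)² = Σfm² − (Σfm)²/n = 668000 − 8770²/120 = 27059.1667
Population variance = 27059.1667 / 120 = 225.4931
Standard deviation = √225.4931 = 15.0164

15.02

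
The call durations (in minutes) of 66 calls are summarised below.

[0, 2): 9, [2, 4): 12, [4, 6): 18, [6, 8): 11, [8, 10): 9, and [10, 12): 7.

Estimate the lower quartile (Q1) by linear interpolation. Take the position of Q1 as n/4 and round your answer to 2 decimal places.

Cumulative frequencies: 9, 21, 39, 50, 59, 66
n = 66; position = n/4 = 16.5.
This falls in the class [2, 4): L = 2, F = 9, f = 12, h = 2.
Lower quartile ≈ 2 + ((16.5 − 9) / 12) × 2 = 3.2500

3.25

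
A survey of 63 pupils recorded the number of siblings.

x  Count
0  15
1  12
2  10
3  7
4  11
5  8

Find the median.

2

Cumulative frequencies: 15, 27, 37, 44, 55, 63
n = 63, so the median is the value in position (n+1)/2 = 32.
Position 32 falls at value 2.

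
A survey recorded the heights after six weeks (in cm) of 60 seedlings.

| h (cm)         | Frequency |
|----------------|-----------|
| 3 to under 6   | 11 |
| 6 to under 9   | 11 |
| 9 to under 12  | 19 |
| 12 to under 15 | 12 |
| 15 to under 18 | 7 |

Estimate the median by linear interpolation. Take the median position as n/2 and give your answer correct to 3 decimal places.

10.263

Cumulative frequencies: 11, 22, 41, 53, 60
n = 60; position = n/2 = 30.
This falls in the class 9 to under 12: L = 9, F = 22, f = 19, h = 3.
Median ≈ 9 + ((30 − 22) / 19) × 3 = 10.2632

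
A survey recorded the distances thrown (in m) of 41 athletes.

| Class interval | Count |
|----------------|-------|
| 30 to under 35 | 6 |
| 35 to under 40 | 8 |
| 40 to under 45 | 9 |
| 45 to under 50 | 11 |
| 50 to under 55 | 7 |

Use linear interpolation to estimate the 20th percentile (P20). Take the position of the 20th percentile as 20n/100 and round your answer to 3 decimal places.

36.375

Cumulative frequencies: 6, 14, 23, 34, 41
n = 41; position = 20n/100 = 8.2.
This falls in the class 35 to under 40: L = 35, F = 6, f = 8, h = 5.
20th percentile ≈ 35 + ((8.2 − 6) / 8) × 5 = 36.3750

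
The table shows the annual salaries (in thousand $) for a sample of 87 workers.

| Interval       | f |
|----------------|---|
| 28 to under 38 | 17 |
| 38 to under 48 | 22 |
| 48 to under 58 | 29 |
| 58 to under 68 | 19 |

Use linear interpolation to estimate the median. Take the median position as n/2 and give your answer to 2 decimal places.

49.55

Cumulative frequencies: 17, 39, 68, 87
n = 87; position = n/2 = 43.5.
This falls in the class 48 to under 58: L = 48, F = 39, f = 29, h = 10.
Median ≈ 48 + ((43.5 − 39) / 29) × 10 = 49.5517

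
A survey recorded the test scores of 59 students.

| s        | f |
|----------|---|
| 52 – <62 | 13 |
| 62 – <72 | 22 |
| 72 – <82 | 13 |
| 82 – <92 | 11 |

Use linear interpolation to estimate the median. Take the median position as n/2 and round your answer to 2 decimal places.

Cumulative frequencies: 13, 35, 48, 59
n = 59; position = n/2 = 29.5.
This falls in the class 62 – <72: L = 62, F = 13, f = 22, h = 10.
Median ≈ 62 + ((29.5 − 13) / 22) × 10 = 69.5000

69.50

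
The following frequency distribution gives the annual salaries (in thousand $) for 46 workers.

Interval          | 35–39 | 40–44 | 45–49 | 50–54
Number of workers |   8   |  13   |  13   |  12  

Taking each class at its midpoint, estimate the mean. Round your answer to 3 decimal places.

Midpoints: 37, 42, 47, 52
Σfm = 8×37 + 13×42 + 13×47 + 12×52 = 2077
n = Σf = 46
Mean = 2077 / 46 = 45.1522

45.152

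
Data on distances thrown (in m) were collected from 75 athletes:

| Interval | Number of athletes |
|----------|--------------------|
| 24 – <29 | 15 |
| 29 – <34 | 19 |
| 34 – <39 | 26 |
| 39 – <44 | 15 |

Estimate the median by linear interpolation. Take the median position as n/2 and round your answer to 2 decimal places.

Cumulative frequencies: 15, 34, 60, 75
n = 75; position = n/2 = 37.5.
This falls in the class 34 – <39: L = 34, F = 34, f = 26, h = 5.
Median ≈ 34 + ((37.5 − 34) / 26) × 5 = 34.6731

34.67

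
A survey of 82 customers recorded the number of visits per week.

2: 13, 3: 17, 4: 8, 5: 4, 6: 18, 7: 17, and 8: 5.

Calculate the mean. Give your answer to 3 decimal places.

4.829

Values: 2, 3, 4, 5, 6, 7, 8
Σfx = 13×2 + 17×3 + 8×4 + 4×5 + 18×6 + 17×7 + 5×8 = 396
n = Σf = 82
Mean = 396 / 82 = 4.8293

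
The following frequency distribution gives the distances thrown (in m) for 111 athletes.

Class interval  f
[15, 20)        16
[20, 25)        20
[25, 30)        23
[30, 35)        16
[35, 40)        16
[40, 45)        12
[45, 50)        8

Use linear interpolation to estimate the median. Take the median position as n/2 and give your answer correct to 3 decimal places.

Cumulative frequencies: 16, 36, 59, 75, 91, 103, 111
n = 111; position = n/2 = 55.5.
This falls in the class [25, 30): L = 25, F = 36, f = 23, h = 5.
Median ≈ 25 + ((55.5 − 36) / 23) × 5 = 29.2391

29.239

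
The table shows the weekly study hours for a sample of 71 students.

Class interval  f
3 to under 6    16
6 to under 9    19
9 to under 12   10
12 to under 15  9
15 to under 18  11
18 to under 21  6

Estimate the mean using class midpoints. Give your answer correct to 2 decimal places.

Midpoints: 4.5, 7.5, 10.5, 13.5, 16.5, 19.5
Σfm = 16×4.5 + 19×7.5 + 10×10.5 + 9×13.5 + 11×16.5 + 6×19.5 = 739.5
n = Σf = 71
Mean = 739.5 / 71 = 10.4155

10.42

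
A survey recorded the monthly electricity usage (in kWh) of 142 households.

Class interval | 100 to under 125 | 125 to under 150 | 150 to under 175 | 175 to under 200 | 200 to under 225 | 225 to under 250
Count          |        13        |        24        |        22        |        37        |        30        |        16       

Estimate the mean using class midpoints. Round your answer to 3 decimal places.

179.225

Midpoints: 112.5, 137.5, 162.5, 187.5, 212.5, 237.5
Σfm = 13×112.5 + 24×137.5 + 22×162.5 + 37×187.5 + 30×212.5 + 16×237.5 = 25450
n = Σf = 142
Mean = 25450 / 142 = 179.2254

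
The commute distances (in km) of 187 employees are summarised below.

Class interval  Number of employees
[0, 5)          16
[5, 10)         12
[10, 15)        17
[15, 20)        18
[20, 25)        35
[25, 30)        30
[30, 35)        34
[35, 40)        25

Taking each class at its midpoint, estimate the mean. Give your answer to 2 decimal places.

23.06

Midpoints: 2.5, 7.5, 12.5, 17.5, 22.5, 27.5, 32.5, 37.5
Σfm = 16×2.5 + 12×7.5 + 17×12.5 + 18×17.5 + 35×22.5 + 30×27.5 + 34×32.5 + 25×37.5 = 4312.5
n = Σf = 187
Mean = 4312.5 / 187 = 23.0615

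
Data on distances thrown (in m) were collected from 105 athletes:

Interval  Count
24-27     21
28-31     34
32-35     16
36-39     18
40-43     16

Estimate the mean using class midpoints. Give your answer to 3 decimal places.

32.510

Midpoints: 25.5, 29.5, 33.5, 37.5, 41.5
Σfm = 21×25.5 + 34×29.5 + 16×33.5 + 18×37.5 + 16×41.5 = 3413.5
n = Σf = 105
Mean = 3413.5 / 105 = 32.5095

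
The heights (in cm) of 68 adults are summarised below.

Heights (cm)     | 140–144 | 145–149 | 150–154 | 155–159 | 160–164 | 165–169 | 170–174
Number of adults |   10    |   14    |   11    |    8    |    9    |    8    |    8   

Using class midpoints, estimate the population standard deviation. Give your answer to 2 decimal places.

Midpoints: 142, 147, 152, 157, 162, 167, 172
n = 68, Σfm = 10576, mean = 155.5294
Σfm² = 1651482
Σf(m − x̄)² = Σfm² − (Σfm)²/n = 1651482 − 10576²/68 = 6602.9412
Population variance = 6602.9412 / 68 = 97.1021
Standard deviation = √97.1021 = 9.8540

9.85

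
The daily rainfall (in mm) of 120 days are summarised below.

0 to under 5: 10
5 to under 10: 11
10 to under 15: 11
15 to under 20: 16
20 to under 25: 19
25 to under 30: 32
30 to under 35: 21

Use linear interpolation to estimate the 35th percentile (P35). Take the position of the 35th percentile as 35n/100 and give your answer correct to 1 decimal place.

Cumulative frequencies: 10, 21, 32, 48, 67, 99, 120
n = 120; position = 35n/100 = 42.
This falls in the class 15 to under 20: L = 15, F = 32, f = 16, h = 5.
35th percentile ≈ 15 + ((42 − 32) / 16) × 5 = 18.1250

18.1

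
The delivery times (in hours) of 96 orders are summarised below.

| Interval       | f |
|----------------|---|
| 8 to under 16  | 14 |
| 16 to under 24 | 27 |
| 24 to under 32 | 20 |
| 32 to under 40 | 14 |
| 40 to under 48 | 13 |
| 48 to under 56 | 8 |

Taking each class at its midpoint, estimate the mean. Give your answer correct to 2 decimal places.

28.75

Midpoints: 12, 20, 28, 36, 44, 52
Σfm = 14×12 + 27×20 + 20×28 + 14×36 + 13×44 + 8×52 = 2760
n = Σf = 96
Mean = 2760 / 96 = 28.7500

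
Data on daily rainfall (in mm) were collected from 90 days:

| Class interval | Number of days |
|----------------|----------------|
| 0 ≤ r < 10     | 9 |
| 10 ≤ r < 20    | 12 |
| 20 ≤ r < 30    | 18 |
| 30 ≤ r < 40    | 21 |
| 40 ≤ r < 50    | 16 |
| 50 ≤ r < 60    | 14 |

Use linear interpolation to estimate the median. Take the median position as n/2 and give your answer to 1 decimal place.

Cumulative frequencies: 9, 21, 39, 60, 76, 90
n = 90; position = n/2 = 45.
This falls in the class 30 ≤ r < 40: L = 30, F = 39, f = 21, h = 10.
Median ≈ 30 + ((45 − 39) / 21) × 10 = 32.8571

32.9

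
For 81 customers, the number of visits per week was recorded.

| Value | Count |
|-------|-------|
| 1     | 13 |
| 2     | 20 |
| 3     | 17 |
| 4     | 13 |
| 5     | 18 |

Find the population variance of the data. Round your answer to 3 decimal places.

1.937

Values: 1, 2, 3, 4, 5
n = 81, Σfx = 246, mean = 3.0370
Σfx² = 904
Σf(x − x̄)² = Σfx² − (Σfx)²/n = 904 − 246²/81 = 156.8889
Population variance = 156.8889 / 81 = 1.9369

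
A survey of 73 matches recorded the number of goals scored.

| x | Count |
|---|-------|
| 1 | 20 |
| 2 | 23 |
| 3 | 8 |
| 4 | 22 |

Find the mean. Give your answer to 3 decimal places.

Values: 1, 2, 3, 4
Σfx = 20×1 + 23×2 + 8×3 + 22×4 = 178
n = Σf = 73
Mean = 178 / 73 = 2.4384

2.438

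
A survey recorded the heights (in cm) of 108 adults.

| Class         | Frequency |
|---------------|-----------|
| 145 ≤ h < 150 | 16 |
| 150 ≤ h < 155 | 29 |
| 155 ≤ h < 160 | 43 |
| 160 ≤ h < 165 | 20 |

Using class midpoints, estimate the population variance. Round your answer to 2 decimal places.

22.55

Midpoints: 147.5, 152.5, 157.5, 162.5
n = 108, Σfm = 16805, mean = 155.6019
Σfm² = 2617325
Σf(m − x̄)² = Σfm² − (Σfm)²/n = 2617325 − 16805²/108 = 2435.8796
Population variance = 2435.8796 / 108 = 22.5544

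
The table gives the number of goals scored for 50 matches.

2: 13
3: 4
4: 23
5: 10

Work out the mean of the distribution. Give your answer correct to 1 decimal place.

Values: 2, 3, 4, 5
Σfx = 13×2 + 4×3 + 23×4 + 10×5 = 180
n = Σf = 50
Mean = 180 / 50 = 3.6000

3.6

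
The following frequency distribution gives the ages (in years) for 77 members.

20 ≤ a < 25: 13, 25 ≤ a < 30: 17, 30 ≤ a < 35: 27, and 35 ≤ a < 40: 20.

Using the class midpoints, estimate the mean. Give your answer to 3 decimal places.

31.006

Midpoints: 22.5, 27.5, 32.5, 37.5
Σfm = 13×22.5 + 17×27.5 + 27×32.5 + 20×37.5 = 2387.5
n = Σf = 77
Mean = 2387.5 / 77 = 31.0065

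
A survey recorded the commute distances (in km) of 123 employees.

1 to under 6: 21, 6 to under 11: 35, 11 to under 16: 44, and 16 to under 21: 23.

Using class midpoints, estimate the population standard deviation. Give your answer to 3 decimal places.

Midpoints: 3.5, 8.5, 13.5, 18.5
n = 123, Σfm = 1390.5, mean = 11.3049
Σfm² = 18676.75
Σf(m − x̄)² = Σfm² − (Σfm)²/n = 18676.75 − 1390.5²/123 = 2957.3171
Population variance = 2957.3171 / 123 = 24.0432
Standard deviation = √24.0432 = 4.9034

4.903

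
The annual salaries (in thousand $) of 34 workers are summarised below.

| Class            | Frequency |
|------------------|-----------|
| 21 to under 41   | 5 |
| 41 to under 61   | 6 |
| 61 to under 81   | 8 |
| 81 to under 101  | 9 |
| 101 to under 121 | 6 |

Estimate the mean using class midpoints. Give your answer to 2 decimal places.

73.94

Midpoints: 31, 51, 71, 91, 111
Σfm = 5×31 + 6×51 + 8×71 + 9×91 + 6×111 = 2514
n = Σf = 34
Mean = 2514 / 34 = 73.9412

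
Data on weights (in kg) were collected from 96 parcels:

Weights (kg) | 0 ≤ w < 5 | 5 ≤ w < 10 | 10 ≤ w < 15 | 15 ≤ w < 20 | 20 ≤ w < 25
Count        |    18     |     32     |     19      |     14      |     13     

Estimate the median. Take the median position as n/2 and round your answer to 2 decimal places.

9.69

Cumulative frequencies: 18, 50, 69, 83, 96
n = 96; position = n/2 = 48.
This falls in the class 5 ≤ w < 10: L = 5, F = 18, f = 32, h = 5.
Median ≈ 5 + ((48 − 18) / 32) × 5 = 9.6875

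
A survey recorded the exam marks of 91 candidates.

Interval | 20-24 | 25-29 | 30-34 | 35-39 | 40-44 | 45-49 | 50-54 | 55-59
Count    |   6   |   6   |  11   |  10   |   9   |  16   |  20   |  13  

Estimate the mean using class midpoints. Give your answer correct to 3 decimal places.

Midpoints: 22, 27, 32, 37, 42, 47, 52, 57
Σfm = 6×22 + 6×27 + 11×32 + 10×37 + 9×42 + 16×47 + 20×52 + 13×57 = 3927
n = Σf = 91
Mean = 3927 / 91 = 43.1538

43.154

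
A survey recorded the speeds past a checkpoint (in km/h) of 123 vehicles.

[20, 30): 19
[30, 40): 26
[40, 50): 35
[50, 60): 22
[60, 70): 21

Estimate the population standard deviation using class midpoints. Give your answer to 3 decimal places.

Midpoints: 25, 35, 45, 55, 65
n = 123, Σfm = 5535, mean = 45.0000
Σfm² = 269875
Σf(m − x̄)² = Σfm² − (Σfm)²/n = 269875 − 5535²/123 = 20800.0000
Population variance = 20800.0000 / 123 = 169.1057
Standard deviation = √169.1057 = 13.0041

13.004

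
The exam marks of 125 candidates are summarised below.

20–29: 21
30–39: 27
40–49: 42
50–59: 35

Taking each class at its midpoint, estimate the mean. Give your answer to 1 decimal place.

41.8

Midpoints: 24.5, 34.5, 44.5, 54.5
Σfm = 21×24.5 + 27×34.5 + 42×44.5 + 35×54.5 = 5222.5
n = Σf = 125
Mean = 5222.5 / 125 = 41.7800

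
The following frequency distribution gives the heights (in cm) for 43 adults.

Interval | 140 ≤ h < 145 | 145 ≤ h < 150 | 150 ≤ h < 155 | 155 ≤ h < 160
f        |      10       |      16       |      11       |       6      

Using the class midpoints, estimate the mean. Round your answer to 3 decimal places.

Midpoints: 142.5, 147.5, 152.5, 157.5
Σfm = 10×142.5 + 16×147.5 + 11×152.5 + 6×157.5 = 6407.5
n = Σf = 43
Mean = 6407.5 / 43 = 149.0116

149.012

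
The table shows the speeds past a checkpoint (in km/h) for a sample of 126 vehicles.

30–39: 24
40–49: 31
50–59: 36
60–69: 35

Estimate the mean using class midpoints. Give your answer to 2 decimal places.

51.01

Midpoints: 34.5, 44.5, 54.5, 64.5
Σfm = 24×34.5 + 31×44.5 + 36×54.5 + 35×64.5 = 6427
n = Σf = 126
Mean = 6427 / 126 = 51.0079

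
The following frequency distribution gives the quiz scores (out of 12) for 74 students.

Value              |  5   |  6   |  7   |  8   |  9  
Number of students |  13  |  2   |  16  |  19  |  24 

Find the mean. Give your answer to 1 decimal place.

Values: 5, 6, 7, 8, 9
Σfx = 13×5 + 2×6 + 16×7 + 19×8 + 24×9 = 557
n = Σf = 74
Mean = 557 / 74 = 7.5270

7.5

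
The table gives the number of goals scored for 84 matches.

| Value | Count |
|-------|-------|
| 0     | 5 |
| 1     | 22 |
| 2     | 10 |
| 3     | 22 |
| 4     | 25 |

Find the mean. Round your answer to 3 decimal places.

2.476

Values: 0, 1, 2, 3, 4
Σfx = 5×0 + 22×1 + 10×2 + 22×3 + 25×4 = 208
n = Σf = 84
Mean = 208 / 84 = 2.4762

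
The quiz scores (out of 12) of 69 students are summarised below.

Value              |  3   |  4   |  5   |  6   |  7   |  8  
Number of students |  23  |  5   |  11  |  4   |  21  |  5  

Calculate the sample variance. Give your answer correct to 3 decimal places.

3.361

Values: 3, 4, 5, 6, 7, 8
n = 69, Σfx = 355, mean = 5.1449
Σfx² = 2055
Σf(x − x̄)² = Σfx² − (Σfx)²/n = 2055 − 355²/69 = 228.5507
Sample variance = 228.5507 / 68 = 3.3610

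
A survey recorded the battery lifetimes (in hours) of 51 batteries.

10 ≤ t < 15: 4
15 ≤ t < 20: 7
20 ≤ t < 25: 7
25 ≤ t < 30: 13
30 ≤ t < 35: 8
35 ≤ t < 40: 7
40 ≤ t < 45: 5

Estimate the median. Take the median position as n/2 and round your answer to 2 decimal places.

27.88

Cumulative frequencies: 4, 11, 18, 31, 39, 46, 51
n = 51; position = n/2 = 25.5.
This falls in the class 25 ≤ t < 30: L = 25, F = 18, f = 13, h = 5.
Median ≈ 25 + ((25.5 − 18) / 13) × 5 = 27.8846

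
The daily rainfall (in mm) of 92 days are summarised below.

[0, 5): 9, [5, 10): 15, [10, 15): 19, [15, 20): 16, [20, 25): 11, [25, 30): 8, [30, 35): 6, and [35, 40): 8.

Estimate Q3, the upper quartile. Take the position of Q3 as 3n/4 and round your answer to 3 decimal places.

Cumulative frequencies: 9, 24, 43, 59, 70, 78, 84, 92
n = 92; position = 3n/4 = 69.
This falls in the class [20, 25): L = 20, F = 59, f = 11, h = 5.
Upper quartile ≈ 20 + ((69 − 59) / 11) × 5 = 24.5455

24.545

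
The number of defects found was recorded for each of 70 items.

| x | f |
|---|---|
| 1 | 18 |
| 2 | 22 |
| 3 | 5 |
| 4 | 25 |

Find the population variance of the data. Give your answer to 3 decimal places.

Values: 1, 2, 3, 4
n = 70, Σfx = 177, mean = 2.5286
Σfx² = 551
Σf(x − x̄)² = Σfx² − (Σfx)²/n = 551 − 177²/70 = 103.4429
Population variance = 103.4429 / 70 = 1.4778

1.478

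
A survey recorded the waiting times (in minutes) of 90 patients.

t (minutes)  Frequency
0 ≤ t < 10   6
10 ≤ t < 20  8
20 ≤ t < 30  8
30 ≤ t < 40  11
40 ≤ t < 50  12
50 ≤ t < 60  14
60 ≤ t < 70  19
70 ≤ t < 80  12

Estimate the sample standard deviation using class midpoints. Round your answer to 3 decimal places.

21.388

Midpoints: 5, 15, 25, 35, 45, 55, 65, 75
n = 90, Σfm = 4180, mean = 46.4444
Σfm² = 234850
Σf(m − x̄)² = Σfm² − (Σfm)²/n = 234850 − 4180²/90 = 40712.2222
Sample variance = 40712.2222 / 89 = 457.4407
Standard deviation = √457.4407 = 21.3879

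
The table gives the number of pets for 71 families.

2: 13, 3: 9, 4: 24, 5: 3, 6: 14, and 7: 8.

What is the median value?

4

Cumulative frequencies: 13, 22, 46, 49, 63, 71
n = 71, so the median is the value in position (n+1)/2 = 36.
Position 36 falls at value 4.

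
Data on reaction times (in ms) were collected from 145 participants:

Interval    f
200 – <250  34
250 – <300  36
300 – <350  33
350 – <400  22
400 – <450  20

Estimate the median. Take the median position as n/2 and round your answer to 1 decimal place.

Cumulative frequencies: 34, 70, 103, 125, 145
n = 145; position = n/2 = 72.5.
This falls in the class 300 – <350: L = 300, F = 70, f = 33, h = 50.
Median ≈ 300 + ((72.5 − 70) / 33) × 50 = 303.7879

303.8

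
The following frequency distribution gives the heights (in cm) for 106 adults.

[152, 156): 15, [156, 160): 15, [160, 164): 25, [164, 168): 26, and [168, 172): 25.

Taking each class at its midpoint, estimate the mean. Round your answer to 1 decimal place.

163.2

Midpoints: 154, 158, 162, 166, 170
Σfm = 15×154 + 15×158 + 25×162 + 26×166 + 25×170 = 17296
n = Σf = 106
Mean = 17296 / 106 = 163.1698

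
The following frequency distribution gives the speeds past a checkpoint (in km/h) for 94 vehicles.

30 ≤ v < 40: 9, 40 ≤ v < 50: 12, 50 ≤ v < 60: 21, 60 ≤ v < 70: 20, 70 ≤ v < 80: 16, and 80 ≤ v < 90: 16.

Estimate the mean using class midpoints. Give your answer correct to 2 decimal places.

62.45

Midpoints: 35, 45, 55, 65, 75, 85
Σfm = 9×35 + 12×45 + 21×55 + 20×65 + 16×75 + 16×85 = 5870
n = Σf = 94
Mean = 5870 / 94 = 62.4468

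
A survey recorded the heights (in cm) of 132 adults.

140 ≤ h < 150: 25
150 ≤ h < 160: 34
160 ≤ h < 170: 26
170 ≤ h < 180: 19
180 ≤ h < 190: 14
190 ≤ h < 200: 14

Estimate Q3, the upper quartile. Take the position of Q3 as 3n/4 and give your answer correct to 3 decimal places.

177.368

Cumulative frequencies: 25, 59, 85, 104, 118, 132
n = 132; position = 3n/4 = 99.
This falls in the class 170 ≤ h < 180: L = 170, F = 85, f = 19, h = 10.
Upper quartile ≈ 170 + ((99 − 85) / 19) × 10 = 177.3684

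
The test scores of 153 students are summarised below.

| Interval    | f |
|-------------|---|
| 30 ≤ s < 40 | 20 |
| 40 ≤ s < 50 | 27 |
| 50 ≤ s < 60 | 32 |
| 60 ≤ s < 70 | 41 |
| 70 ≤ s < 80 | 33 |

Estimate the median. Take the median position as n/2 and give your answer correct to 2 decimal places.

Cumulative frequencies: 20, 47, 79, 120, 153
n = 153; position = n/2 = 76.5.
This falls in the class 50 ≤ s < 60: L = 50, F = 47, f = 32, h = 10.
Median ≈ 50 + ((76.5 − 47) / 32) × 10 = 59.2188

59.22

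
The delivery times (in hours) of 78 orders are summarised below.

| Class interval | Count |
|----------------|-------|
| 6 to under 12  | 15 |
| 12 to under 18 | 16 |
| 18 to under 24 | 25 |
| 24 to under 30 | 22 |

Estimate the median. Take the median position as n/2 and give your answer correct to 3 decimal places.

19.920

Cumulative frequencies: 15, 31, 56, 78
n = 78; position = n/2 = 39.
This falls in the class 18 to under 24: L = 18, F = 31, f = 25, h = 6.
Median ≈ 18 + ((39 − 31) / 25) × 6 = 19.9200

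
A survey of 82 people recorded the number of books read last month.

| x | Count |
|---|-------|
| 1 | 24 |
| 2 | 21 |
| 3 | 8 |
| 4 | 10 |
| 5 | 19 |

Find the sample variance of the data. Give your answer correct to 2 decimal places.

Values: 1, 2, 3, 4, 5
n = 82, Σfx = 225, mean = 2.7439
Σfx² = 815
Σf(x − x̄)² = Σfx² − (Σfx)²/n = 815 − 225²/82 = 197.6220
Sample variance = 197.6220 / 81 = 2.4398

2.44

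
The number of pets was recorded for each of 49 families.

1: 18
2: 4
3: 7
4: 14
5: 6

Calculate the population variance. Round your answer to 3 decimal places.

2.245

Values: 1, 2, 3, 4, 5
n = 49, Σfx = 133, mean = 2.7143
Σfx² = 471
Σf(x − x̄)² = Σfx² − (Σfx)²/n = 471 − 133²/49 = 110.0000
Population variance = 110.0000 / 49 = 2.2449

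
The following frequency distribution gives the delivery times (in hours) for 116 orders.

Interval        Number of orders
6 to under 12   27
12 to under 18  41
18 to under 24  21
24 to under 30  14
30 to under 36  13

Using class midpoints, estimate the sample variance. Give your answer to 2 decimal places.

Midpoints: 9, 15, 21, 27, 33
n = 116, Σfm = 2106, mean = 18.1552
Σfm² = 45036
Σf(m − x̄)² = Σfm² − (Σfm)²/n = 45036 − 2106²/116 = 6801.2069
Sample variance = 6801.2069 / 115 = 59.1409

59.14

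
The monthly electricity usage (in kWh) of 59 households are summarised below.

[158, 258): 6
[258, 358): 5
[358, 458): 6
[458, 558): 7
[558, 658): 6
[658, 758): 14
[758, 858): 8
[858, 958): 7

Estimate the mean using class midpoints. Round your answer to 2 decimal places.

596.14

Midpoints: 208, 308, 408, 508, 608, 708, 808, 908
Σfm = 6×208 + 5×308 + 6×408 + 7×508 + 6×608 + 14×708 + 8×808 + 7×908 = 35172
n = Σf = 59
Mean = 35172 / 59 = 596.1356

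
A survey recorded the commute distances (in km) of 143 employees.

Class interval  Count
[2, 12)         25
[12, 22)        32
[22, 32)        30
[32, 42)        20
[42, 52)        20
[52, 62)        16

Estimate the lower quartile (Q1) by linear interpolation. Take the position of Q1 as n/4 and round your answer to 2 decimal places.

15.36

Cumulative frequencies: 25, 57, 87, 107, 127, 143
n = 143; position = n/4 = 35.75.
This falls in the class [12, 22): L = 12, F = 25, f = 32, h = 10.
Lower quartile ≈ 12 + ((35.75 − 25) / 32) × 10 = 15.3594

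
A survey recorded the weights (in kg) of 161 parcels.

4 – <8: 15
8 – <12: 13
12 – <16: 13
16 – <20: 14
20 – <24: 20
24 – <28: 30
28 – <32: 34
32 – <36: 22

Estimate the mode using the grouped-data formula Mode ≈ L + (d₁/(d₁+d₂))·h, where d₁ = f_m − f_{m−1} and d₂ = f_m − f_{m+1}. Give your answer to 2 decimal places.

Modal class: 28 – <32 (highest frequency 34).
d₁ = 34 − 30 = 4, d₂ = 34 − 22 = 12
Mode ≈ 28 + (4/(4+12)) × 4 = 28 + 1.0000 = 29.0000

29.00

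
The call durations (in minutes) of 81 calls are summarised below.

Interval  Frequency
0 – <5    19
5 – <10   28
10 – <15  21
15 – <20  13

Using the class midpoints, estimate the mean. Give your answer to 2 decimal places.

Midpoints: 2.5, 7.5, 12.5, 17.5
Σfm = 19×2.5 + 28×7.5 + 21×12.5 + 13×17.5 = 747.5
n = Σf = 81
Mean = 747.5 / 81 = 9.2284

9.23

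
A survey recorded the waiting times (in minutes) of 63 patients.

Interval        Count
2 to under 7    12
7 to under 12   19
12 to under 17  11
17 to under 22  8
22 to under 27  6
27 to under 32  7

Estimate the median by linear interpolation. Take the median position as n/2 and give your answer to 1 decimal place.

Cumulative frequencies: 12, 31, 42, 50, 56, 63
n = 63; position = n/2 = 31.5.
This falls in the class 12 to under 17: L = 12, F = 31, f = 11, h = 5.
Median ≈ 12 + ((31.5 − 31) / 11) × 5 = 12.2273

12.2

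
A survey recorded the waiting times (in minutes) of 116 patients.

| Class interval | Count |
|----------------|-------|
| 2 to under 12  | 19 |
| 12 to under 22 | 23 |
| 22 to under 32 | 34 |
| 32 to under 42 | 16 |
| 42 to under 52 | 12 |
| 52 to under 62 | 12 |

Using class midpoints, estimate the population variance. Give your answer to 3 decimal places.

231.949

Midpoints: 7, 17, 27, 37, 47, 57
n = 116, Σfm = 3282, mean = 28.2931
Σfm² = 119764
Σf(m − x̄)² = Σfm² − (Σfm)²/n = 119764 − 3282²/116 = 26906.0345
Population variance = 26906.0345 / 116 = 231.9486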